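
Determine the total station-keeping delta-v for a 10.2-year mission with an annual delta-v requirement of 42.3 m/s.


dV = rate * years = 42.3 * 10.2
dV = 431.4600 m/s

431.4600 m/s


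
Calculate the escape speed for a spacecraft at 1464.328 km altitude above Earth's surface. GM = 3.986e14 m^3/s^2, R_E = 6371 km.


r = 6371.0 + 1464.328 = 7835.3280 km = 7.835328e+06 m
v_esc = sqrt(2*mu/r) = sqrt(2*3.986e14 / 7.835328e+06)
v_esc = 10086.8382 m/s = 10.0868 km/s

10.0868 km/s


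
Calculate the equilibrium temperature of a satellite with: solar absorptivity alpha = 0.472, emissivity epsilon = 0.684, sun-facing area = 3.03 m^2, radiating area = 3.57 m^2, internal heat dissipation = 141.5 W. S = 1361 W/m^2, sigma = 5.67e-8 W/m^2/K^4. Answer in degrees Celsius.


Numerator = alpha*S*A_sun + Q_int = 0.472*1361*3.03 + 141.5 = 2087.9478 W
Denominator = eps*sigma*A_rad = 0.684*5.67e-8*3.57 = 1.384546e-07 W/K^4
T^4 = 1.5080379e+10 K^4
T = 350.4314 K = 77.2814 C

77.2814 degrees Celsius


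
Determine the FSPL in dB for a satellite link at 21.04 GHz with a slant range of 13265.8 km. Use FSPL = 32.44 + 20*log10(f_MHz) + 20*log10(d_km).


f = 21.04 GHz = 21040.0000 MHz
d = 13265.8 km
FSPL = 32.44 + 20*log10(21040.0000) + 20*log10(13265.8)
FSPL = 32.44 + 86.4609 + 82.4547
FSPL = 201.3556 dB

201.3556 dB


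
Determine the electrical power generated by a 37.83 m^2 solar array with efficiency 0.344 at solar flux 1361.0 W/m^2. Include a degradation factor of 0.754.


P = area * eta * S * degradation
P = 37.83 * 0.344 * 1361.0 * 0.754
P = 13354.3961 W

13354.3961 W


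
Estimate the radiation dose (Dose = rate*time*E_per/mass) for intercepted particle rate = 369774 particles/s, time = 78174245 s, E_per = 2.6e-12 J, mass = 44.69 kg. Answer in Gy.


Total energy deposited = rate * time * E_per
  = 369774 * 78174245 * 2.6e-12 = 75.1577 J
Dose = E_total / mass = 75.1577 / 44.69
Dose = 1.6818 Gy

1.6818 Gy


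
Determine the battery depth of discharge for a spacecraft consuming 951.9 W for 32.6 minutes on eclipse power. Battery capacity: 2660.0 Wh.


E_used = P * t / 60 = 951.9 * 32.6 / 60 = 517.1990 Wh
DOD = E_used / E_total * 100 = 517.1990 / 2660.0 * 100
DOD = 19.4436 %

19.4436 %


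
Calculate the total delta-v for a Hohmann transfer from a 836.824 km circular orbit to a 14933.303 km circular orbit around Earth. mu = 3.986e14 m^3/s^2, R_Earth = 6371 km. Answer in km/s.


r1 = 7207.8240 km = 7.207824e+06 m
r2 = 21304.3030 km = 2.1304303e+07 m
dv1 = sqrt(mu/r1)*(sqrt(2*r2/(r1+r2)) - 1) = 1654.2993 m/s
dv2 = sqrt(mu/r2)*(1 - sqrt(2*r1/(r1+r2))) = 1249.8343 m/s
total dv = |dv1| + |dv2| = 1654.2993 + 1249.8343 = 2904.1335 m/s = 2.9041 km/s

2.9041 km/s


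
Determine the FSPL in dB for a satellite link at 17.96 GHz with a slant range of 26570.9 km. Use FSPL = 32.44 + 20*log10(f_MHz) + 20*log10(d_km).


f = 17.96 GHz = 17960.0000 MHz
d = 26570.9 km
FSPL = 32.44 + 20*log10(17960.0000) + 20*log10(26570.9)
FSPL = 32.44 + 85.0861 + 88.4881
FSPL = 206.0143 dB

206.0143 dB


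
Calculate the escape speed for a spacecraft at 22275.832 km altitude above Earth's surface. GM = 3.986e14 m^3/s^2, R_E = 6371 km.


r = 6371.0 + 22275.832 = 28646.8320 km = 2.8646832e+07 m
v_esc = sqrt(2*mu/r) = sqrt(2*3.986e14 / 2.8646832e+07)
v_esc = 5275.2779 m/s = 5.2753 km/s

5.2753 km/s


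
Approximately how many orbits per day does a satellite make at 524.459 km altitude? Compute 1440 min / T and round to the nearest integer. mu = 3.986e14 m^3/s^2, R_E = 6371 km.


r = 6.895459e+06 m
T = 2*pi*sqrt(r^3/mu) = 5698.4402 s = 94.9740 min
revs/day = 1440 / 94.9740 = 15.1620
Rounded: 15 revolutions per day

15 revolutions per day


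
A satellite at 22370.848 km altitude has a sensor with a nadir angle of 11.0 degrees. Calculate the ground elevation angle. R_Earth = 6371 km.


r = R_E + alt = 28741.8480 km
Law of sines in the satellite / Earth-center / ground-point triangle:
  sin(nadir)/R_E = sin(90 + el)/r  =>  cos(el) = (r/R_E)*sin(nadir)
cos(el) = (28741.8480 / 6371.0000) * sin(11.0 deg) = 0.8608073
el = arccos(0.8608073) = 30.5927 deg
(Earth-central angle = 90 - nadir - el = 48.4073 deg)

30.5927 degrees


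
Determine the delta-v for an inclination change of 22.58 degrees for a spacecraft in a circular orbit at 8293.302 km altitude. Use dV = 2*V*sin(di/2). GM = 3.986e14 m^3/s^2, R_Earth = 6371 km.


r = 14664.3020 km = 1.4664302e+07 m
V = sqrt(mu/r) = 5213.6029 m/s
di = 22.58 deg = 0.3940953 rad
dV = 2*V*sin(di/2) = 2*5213.6029*sin(0.1970477)
dV = 2041.3861 m/s = 2.0414 km/s

2.0414 km/s


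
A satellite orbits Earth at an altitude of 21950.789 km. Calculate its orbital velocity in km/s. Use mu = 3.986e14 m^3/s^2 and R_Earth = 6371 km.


r = R_E + alt = 6371.0 + 21950.789 = 28321.7890 km = 2.8321789e+07 m
v = sqrt(mu/r) = sqrt(3.986e14 / 2.8321789e+07) = 3751.5290 m/s = 3.7515 km/s

3.7515 km/s


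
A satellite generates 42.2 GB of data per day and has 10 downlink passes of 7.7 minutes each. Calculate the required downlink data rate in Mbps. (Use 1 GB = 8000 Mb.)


total contact time = 10 * 7.7 * 60 = 4620.0000 s
data = 42.2 GB = 337600.0000 Mb
rate = 337600.0000 / 4620.0000 = 73.0736 Mbps

73.0736 Mbps


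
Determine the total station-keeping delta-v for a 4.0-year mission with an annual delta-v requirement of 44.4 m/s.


dV = rate * years = 44.4 * 4.0
dV = 177.6000 m/s

177.6000 m/s


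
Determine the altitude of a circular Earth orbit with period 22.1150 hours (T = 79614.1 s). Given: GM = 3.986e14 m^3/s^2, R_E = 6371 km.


T = 79614.1 s
r = (mu*T^2/(4*pi^2))^(1/3) = (3.986e14 * 79614.1^2 / (4*pi^2))^(1/3)
r = 3.9999311e+07 m = 39999.3112 km
alt = r - R_E = 39999.3112 - 6371 = 33628.3112 km

33628.3112 km


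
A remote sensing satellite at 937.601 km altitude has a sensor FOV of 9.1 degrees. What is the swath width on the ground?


FOV = 9.1 deg = 0.158825 rad
swath = 2 * alt * tan(FOV/2) = 2 * 937.601 * tan(0.07941248)
swath = 2 * 937.601 * 0.07957984
swath = 149.2283 km

149.2283 km


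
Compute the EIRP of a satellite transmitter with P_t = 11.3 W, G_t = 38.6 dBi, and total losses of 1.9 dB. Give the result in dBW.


Pt = 11.3 W = 10.5308 dBW
EIRP = Pt_dBW + Gt - losses = 10.5308 + 38.6 - 1.9 = 47.2308 dBW

47.2308 dBW


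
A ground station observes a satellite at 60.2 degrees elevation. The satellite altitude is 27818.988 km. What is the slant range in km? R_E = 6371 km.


h = 27818.988 km, el = 60.2 deg
d = -R_E*sin(el) + sqrt((R_E*sin(el))^2 + 2*R_E*h + h^2)
d = -6371.0000*sin(1.0507) + sqrt((6371.0000*0.8677655)^2 + 2*6371.0000*27818.988 + 27818.988^2)
d = 28514.5320 km

28514.5320 km


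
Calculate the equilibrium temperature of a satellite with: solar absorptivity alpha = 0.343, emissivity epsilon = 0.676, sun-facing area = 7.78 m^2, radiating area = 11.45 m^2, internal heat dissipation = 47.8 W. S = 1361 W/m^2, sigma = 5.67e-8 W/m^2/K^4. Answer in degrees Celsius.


Numerator = alpha*S*A_sun + Q_int = 0.343*1361*7.78 + 47.8 = 3679.6829 W
Denominator = eps*sigma*A_rad = 0.676*5.67e-8*11.45 = 4.3886934e-07 W/K^4
T^4 = 8.3844612e+09 K^4
T = 302.5999 K = 29.4499 C

29.4499 degrees Celsius


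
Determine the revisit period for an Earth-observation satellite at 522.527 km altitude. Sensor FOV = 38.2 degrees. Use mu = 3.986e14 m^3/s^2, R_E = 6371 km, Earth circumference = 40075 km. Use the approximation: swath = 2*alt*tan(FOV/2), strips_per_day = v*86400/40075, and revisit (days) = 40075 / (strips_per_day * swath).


swath = 2*522.527*tan(0.3333579) = 361.8824 km
v = sqrt(mu/r) = 7604.1015 m/s = 7.6041 km/s
strips/day = v*86400/40075 = 7.6041*86400/40075 = 16.3941
coverage/day = strips * swath = 16.3941 * 361.8824 = 5932.7435 km
revisit = 40075 / 5932.7435 = 6.7549 days

6.7549 days


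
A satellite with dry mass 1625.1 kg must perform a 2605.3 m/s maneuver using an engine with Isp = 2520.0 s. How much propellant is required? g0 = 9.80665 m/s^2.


ve = Isp * g0 = 2520.0 * 9.80665 = 24712.758000 m/s
mass ratio = exp(dv/ve) = exp(2605.3/24712.758000) = 1.11118085
m_prop = m_dry * (mr - 1) = 1625.1 * (1.11118085 - 1)
m_prop = 180.6800 kg

180.6800 kg


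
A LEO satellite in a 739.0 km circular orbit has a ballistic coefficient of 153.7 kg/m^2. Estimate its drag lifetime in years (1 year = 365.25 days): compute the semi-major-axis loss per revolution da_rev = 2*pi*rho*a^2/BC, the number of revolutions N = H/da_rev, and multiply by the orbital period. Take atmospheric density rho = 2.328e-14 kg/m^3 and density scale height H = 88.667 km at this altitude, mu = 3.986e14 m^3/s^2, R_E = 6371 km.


a = R_E + alt = 7110.0000 km = 7.11e+06 m
da_rev = 2*pi*rho*a^2/BC = 2*pi*2.328e-14*(7.11e+06)^2/153.7 = 0.0481092048 m per revolution
N = H/da_rev = 88667.0000 m / 0.0481092048 m = 1.8430361e+06 revolutions
P = 2*pi*sqrt(a^3/mu) = 5966.4447 s
lifetime = N*P = 1.8430361e+06 * 5966.4447 = 1.0996373e+10 s = 127272.8344 days
years = 127272.8344 / 365.25 = 348.4540 years

348.4540 years


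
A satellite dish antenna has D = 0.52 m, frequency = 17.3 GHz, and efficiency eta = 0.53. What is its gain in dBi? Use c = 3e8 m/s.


lambda = c/f = 3e8 / 1.73e+10 = 0.01734104 m
G = eta*(pi*D/lambda)^2 = 0.53*(pi*0.52/0.01734104)^2
G = 4703.6175 (linear)
G = 10*log10(4703.6175) = 36.7243 dBi

36.7243 dBi


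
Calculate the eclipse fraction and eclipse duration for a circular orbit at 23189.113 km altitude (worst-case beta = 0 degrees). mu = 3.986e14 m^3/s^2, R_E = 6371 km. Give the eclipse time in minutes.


r = 29560.1130 km
T = 842.9836 min
Eclipse fraction = arcsin(R_E/r)/pi = arcsin(6371.0000/29560.1130)/pi
= arcsin(0.2155269)/pi = 0.0691469
Eclipse duration = 0.0691469 * 842.9836 = 58.2897 min

58.2897 minutes


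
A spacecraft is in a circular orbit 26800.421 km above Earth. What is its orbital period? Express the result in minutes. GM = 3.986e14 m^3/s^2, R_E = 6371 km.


r = 33171.4210 km = 3.3171421e+07 m
T = 2*pi*sqrt(r^3/mu) = 2*pi*sqrt(3.6499947e+22 / 3.986e14)
T = 60125.3110 s = 1002.0885 min

1002.0885 minutes


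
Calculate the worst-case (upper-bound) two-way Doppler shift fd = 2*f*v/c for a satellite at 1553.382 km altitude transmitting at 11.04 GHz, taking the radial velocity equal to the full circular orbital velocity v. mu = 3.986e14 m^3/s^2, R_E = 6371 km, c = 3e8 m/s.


r = 7.924382e+06 m
v = sqrt(mu/r) = 7092.2812 m/s (worst-case radial velocity)
f = 11.04 GHz = 1.104e+10 Hz
fd = 2*f*v/c = 2*1.104e+10*7092.2812/3.0e+08
fd = 521991.8954 Hz

521991.8954 Hz


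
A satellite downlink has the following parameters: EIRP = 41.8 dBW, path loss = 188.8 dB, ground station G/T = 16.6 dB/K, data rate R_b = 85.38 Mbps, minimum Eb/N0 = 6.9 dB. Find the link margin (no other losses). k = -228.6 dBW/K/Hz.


C/N0 = EIRP - FSPL + G/T - k = 41.8 - 188.8 + 16.6 - (-228.6)
C/N0 = 98.2000 dB-Hz
R_b = 85.38 Mbps = 8.538e+07 bps -> 10*log10(R_b) = 79.3136 dB-Hz
Eb/N0 = C/N0 - 10*log10(R_b) = 98.2000 - 79.3136 = 18.8864 dB
Margin = Eb/N0 - Eb/N0_req = 18.8864 - 6.9 = 11.9864 dB (link closes)

11.9864 dB


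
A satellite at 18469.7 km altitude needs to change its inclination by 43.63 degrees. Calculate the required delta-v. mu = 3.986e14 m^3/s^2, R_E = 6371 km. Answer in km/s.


r = 24840.7000 km = 2.48407e+07 m
V = sqrt(mu/r) = 4005.7767 m/s
di = 43.63 deg = 0.7614872 rad
dV = 2*V*sin(di/2) = 2*4005.7767*sin(0.3807436)
dV = 2977.1805 m/s = 2.9772 km/s

2.9772 km/s


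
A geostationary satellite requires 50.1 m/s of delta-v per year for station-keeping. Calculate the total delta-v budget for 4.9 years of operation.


dV = rate * years = 50.1 * 4.9
dV = 245.4900 m/s

245.4900 m/s


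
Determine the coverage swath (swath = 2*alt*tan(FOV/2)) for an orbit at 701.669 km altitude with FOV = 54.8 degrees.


FOV = 54.8 deg = 0.9564404 rad
swath = 2 * alt * tan(FOV/2) = 2 * 701.669 * tan(0.4782202)
swath = 2 * 701.669 * 0.5183508
swath = 727.4213 km

727.4213 km


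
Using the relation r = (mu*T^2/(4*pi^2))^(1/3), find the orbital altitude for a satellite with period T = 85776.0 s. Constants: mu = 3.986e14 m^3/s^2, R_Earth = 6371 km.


T = 85776.0 s
r = (mu*T^2/(4*pi^2))^(1/3) = (3.986e14 * 85776.0^2 / (4*pi^2))^(1/3)
r = 4.2037451e+07 m = 42037.4515 km
alt = r - R_E = 42037.4515 - 6371 = 35666.4515 km

35666.4515 km


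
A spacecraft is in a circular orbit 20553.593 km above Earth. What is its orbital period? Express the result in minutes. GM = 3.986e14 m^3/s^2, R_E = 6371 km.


r = 26924.5930 km = 2.6924593e+07 m
T = 2*pi*sqrt(r^3/mu) = 2*pi*sqrt(1.9518545e+22 / 3.986e14)
T = 43967.8209 s = 732.7970 min

732.7970 minutes


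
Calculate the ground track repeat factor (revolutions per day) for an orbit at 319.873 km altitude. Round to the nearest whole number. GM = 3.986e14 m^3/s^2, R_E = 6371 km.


r = 6.690873e+06 m
T = 2*pi*sqrt(r^3/mu) = 5446.7244 s = 90.7787 min
revs/day = 1440 / 90.7787 = 15.8627
Rounded: 16 revolutions per day

16 revolutions per day


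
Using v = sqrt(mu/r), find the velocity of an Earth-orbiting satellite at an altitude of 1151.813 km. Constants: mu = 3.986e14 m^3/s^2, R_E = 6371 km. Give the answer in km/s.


r = R_E + alt = 6371.0 + 1151.813 = 7522.8130 km = 7.522813e+06 m
v = sqrt(mu/r) = sqrt(3.986e14 / 7.522813e+06) = 7279.1139 m/s = 7.2791 km/s

7.2791 km/s


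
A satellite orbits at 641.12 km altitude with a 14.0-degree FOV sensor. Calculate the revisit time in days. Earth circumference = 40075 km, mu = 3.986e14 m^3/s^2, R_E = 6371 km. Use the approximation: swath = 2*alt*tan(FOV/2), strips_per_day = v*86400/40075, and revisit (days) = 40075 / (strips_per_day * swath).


swath = 2*641.12*tan(0.122173) = 157.4393 km
v = sqrt(mu/r) = 7539.5249 m/s = 7.5395 km/s
strips/day = v*86400/40075 = 7.5395*86400/40075 = 16.2549
coverage/day = strips * swath = 16.2549 * 157.4393 = 2559.1590 km
revisit = 40075 / 2559.1590 = 15.6594 days

15.6594 days


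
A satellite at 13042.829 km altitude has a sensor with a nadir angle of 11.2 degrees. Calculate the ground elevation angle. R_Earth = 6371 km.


r = R_E + alt = 19413.8290 km
Law of sines in the satellite / Earth-center / ground-point triangle:
  sin(nadir)/R_E = sin(90 + el)/r  =>  cos(el) = (r/R_E)*sin(nadir)
cos(el) = (19413.8290 / 6371.0000) * sin(11.2 deg) = 0.5918745
el = arccos(0.5918745) = 53.7099 deg
(Earth-central angle = 90 - nadir - el = 25.0901 deg)

53.7099 degrees


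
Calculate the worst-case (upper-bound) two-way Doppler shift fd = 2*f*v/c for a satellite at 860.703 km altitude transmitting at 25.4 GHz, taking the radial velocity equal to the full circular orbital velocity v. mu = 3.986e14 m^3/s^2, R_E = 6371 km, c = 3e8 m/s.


r = 7.231703e+06 m
v = sqrt(mu/r) = 7424.1777 m/s (worst-case radial velocity)
f = 25.4 GHz = 2.54e+10 Hz
fd = 2*f*v/c = 2*2.54e+10*7424.1777/3.0e+08
fd = 1.2571608e+06 Hz

1.2572e+06 Hz


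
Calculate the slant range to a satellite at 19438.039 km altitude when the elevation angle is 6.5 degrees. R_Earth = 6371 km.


h = 19438.039 km, el = 6.5 deg
d = -R_E*sin(el) + sqrt((R_E*sin(el))^2 + 2*R_E*h + h^2)
d = -6371.0000*sin(0.1134464) + sqrt((6371.0000*0.1132032)^2 + 2*6371.0000*19438.039 + 19438.039^2)
d = 24299.5139 km

24299.5139 km


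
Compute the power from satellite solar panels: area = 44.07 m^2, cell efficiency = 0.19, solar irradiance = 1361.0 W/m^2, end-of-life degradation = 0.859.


P = area * eta * S * degradation
P = 44.07 * 0.19 * 1361.0 * 0.859
P = 9789.2167 W

9789.2167 W


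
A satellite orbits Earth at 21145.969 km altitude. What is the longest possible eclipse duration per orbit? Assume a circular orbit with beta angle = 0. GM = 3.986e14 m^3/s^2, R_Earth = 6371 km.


r = 27516.9690 km
T = 757.1133 min
Eclipse fraction = arcsin(R_E/r)/pi = arcsin(6371.0000/27516.9690)/pi
= arcsin(0.2315299)/pi = 0.0743731
Eclipse duration = 0.0743731 * 757.1133 = 56.3089 min

56.3089 minutes


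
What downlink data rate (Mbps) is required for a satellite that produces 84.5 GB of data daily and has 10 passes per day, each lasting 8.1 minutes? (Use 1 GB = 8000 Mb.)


total contact time = 10 * 8.1 * 60 = 4860.0000 s
data = 84.5 GB = 676000.0000 Mb
rate = 676000.0000 / 4860.0000 = 139.0947 Mbps

139.0947 Mbps


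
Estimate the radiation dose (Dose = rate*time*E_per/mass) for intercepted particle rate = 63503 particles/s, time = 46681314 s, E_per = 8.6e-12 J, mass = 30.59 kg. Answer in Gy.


Total energy deposited = rate * time * E_per
  = 63503 * 46681314 * 8.6e-12 = 25.4939 J
Dose = E_total / mass = 25.4939 / 30.59
Dose = 0.8334054 Gy

0.8334 Gy


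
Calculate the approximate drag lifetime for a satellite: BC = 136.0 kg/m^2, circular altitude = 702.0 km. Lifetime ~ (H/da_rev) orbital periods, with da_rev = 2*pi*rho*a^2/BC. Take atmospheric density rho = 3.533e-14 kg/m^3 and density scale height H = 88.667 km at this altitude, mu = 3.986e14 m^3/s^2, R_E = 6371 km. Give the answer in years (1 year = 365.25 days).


a = R_E + alt = 7073.0000 km = 7.073e+06 m
da_rev = 2*pi*rho*a^2/BC = 2*pi*3.533e-14*(7.073e+06)^2/136.0 = 0.0816567167 m per revolution
N = H/da_rev = 88667.0000 m / 0.0816567167 m = 1.0858507e+06 revolutions
P = 2*pi*sqrt(a^3/mu) = 5919.9319 s
lifetime = N*P = 1.0858507e+06 * 5919.9319 = 6.4281619e+09 s = 74400.0225 days
years = 74400.0225 / 365.25 = 203.6962 years

203.6962 years


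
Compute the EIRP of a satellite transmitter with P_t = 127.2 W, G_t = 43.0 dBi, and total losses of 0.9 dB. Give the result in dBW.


Pt = 127.2 W = 21.0449 dBW
EIRP = Pt_dBW + Gt - losses = 21.0449 + 43.0 - 0.9 = 63.1449 dBW

63.1449 dBW


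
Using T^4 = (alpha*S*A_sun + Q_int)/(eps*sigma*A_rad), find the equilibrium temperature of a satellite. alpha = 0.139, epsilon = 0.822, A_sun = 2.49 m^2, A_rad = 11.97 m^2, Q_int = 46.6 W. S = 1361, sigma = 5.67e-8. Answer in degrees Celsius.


Numerator = alpha*S*A_sun + Q_int = 0.139*1361*2.49 + 46.6 = 517.6557 W
Denominator = eps*sigma*A_rad = 0.822*5.67e-8*11.97 = 5.5789058e-07 W/K^4
T^4 = 9.2788036e+08 K^4
T = 174.5312 K = -98.6188 C

-98.6188 degrees Celsius


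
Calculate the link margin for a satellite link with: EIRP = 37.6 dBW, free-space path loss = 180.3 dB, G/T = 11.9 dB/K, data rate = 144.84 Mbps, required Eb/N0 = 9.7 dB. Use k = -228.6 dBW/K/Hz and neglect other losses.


C/N0 = EIRP - FSPL + G/T - k = 37.6 - 180.3 + 11.9 - (-228.6)
C/N0 = 97.8000 dB-Hz
R_b = 144.84 Mbps = 1.4484e+08 bps -> 10*log10(R_b) = 81.6089 dB-Hz
Eb/N0 = C/N0 - 10*log10(R_b) = 97.8000 - 81.6089 = 16.1911 dB
Margin = Eb/N0 - Eb/N0_req = 16.1911 - 9.7 = 6.4911 dB (link closes)

6.4911 dB


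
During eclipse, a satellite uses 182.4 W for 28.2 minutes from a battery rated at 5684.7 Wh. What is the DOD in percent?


E_used = P * t / 60 = 182.4 * 28.2 / 60 = 85.7280 Wh
DOD = E_used / E_total * 100 = 85.7280 / 5684.7 * 100
DOD = 1.5080 %

1.5080 %


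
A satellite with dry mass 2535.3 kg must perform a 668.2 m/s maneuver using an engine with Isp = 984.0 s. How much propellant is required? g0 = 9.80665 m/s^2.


ve = Isp * g0 = 984.0 * 9.80665 = 9649.743600 m/s
mass ratio = exp(dv/ve) = exp(668.2/9649.743600) = 1.07169913
m_prop = m_dry * (mr - 1) = 2535.3 * (1.07169913 - 1)
m_prop = 181.7788 kg

181.7788 kg


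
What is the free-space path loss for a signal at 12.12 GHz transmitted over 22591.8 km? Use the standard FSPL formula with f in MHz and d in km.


f = 12.12 GHz = 12120.0000 MHz
d = 22591.8 km
FSPL = 32.44 + 20*log10(12120.0000) + 20*log10(22591.8)
FSPL = 32.44 + 81.6701 + 87.0790
FSPL = 201.1891 dB

201.1891 dB


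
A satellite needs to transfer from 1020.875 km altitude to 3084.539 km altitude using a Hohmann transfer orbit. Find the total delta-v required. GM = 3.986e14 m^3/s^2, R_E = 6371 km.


r1 = 7391.8750 km = 7.391875e+06 m
r2 = 9455.5390 km = 9.455539e+06 m
dv1 = sqrt(mu/r1)*(sqrt(2*r2/(r1+r2)) - 1) = 436.7573 m/s
dv2 = sqrt(mu/r2)*(1 - sqrt(2*r1/(r1+r2))) = 410.6357 m/s
total dv = |dv1| + |dv2| = 436.7573 + 410.6357 = 847.3930 m/s = 0.847393 km/s

0.8474 km/s


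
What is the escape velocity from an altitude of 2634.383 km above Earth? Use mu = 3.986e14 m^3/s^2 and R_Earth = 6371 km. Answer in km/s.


r = 6371.0 + 2634.383 = 9005.3830 km = 9.005383e+06 m
v_esc = sqrt(2*mu/r) = sqrt(2*3.986e14 / 9.005383e+06)
v_esc = 9408.7635 m/s = 9.4088 km/s

9.4088 km/s


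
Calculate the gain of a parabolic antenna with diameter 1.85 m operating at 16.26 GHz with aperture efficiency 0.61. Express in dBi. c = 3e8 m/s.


lambda = c/f = 3e8 / 1.626e+10 = 0.01845018 m
G = eta*(pi*D/lambda)^2 = 0.61*(pi*1.85/0.01845018)^2
G = 60530.1305 (linear)
G = 10*log10(60530.1305) = 47.8197 dBi

47.8197 dBi


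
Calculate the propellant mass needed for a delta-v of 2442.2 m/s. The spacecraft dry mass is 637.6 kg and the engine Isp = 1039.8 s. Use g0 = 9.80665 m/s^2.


ve = Isp * g0 = 1039.8 * 9.80665 = 10196.954670 m/s
mass ratio = exp(dv/ve) = exp(2442.2/10196.954670) = 1.27061734
m_prop = m_dry * (mr - 1) = 637.6 * (1.27061734 - 1)
m_prop = 172.5456 kg

172.5456 kg


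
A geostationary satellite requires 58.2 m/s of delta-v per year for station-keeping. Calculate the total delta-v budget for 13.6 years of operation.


dV = rate * years = 58.2 * 13.6
dV = 791.5200 m/s

791.5200 m/s


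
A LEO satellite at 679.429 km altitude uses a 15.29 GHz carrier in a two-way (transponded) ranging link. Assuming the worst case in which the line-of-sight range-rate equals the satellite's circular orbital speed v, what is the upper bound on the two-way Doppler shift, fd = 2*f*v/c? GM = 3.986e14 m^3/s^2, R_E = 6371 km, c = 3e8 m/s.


r = 7.050429e+06 m
v = sqrt(mu/r) = 7519.0137 m/s (worst-case radial velocity)
f = 15.29 GHz = 1.529e+10 Hz
fd = 2*f*v/c = 2*1.529e+10*7519.0137/3.0e+08
fd = 766438.1286 Hz

766438.1286 Hz


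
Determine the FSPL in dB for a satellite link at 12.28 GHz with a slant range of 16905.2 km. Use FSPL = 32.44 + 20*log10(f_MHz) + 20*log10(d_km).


f = 12.28 GHz = 12280.0000 MHz
d = 16905.2 km
FSPL = 32.44 + 20*log10(12280.0000) + 20*log10(16905.2)
FSPL = 32.44 + 81.7840 + 84.5604
FSPL = 198.7844 dB

198.7844 dB


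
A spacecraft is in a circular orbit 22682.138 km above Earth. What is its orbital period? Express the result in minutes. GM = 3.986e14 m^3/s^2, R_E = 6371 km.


r = 29053.1380 km = 2.9053138e+07 m
T = 2*pi*sqrt(r^3/mu) = 2*pi*sqrt(2.4523313e+22 / 3.986e14)
T = 49283.4148 s = 821.3902 min

821.3902 minutes


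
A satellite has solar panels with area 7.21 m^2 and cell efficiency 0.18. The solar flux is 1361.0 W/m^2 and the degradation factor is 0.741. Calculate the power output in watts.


P = area * eta * S * degradation
P = 7.21 * 0.18 * 1361.0 * 0.741
P = 1308.8326 W

1308.8326 W


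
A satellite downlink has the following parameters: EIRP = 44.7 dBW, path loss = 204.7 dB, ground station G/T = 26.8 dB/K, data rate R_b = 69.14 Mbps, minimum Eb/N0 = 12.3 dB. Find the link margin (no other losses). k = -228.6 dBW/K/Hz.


C/N0 = EIRP - FSPL + G/T - k = 44.7 - 204.7 + 26.8 - (-228.6)
C/N0 = 95.4000 dB-Hz
R_b = 69.14 Mbps = 6.914e+07 bps -> 10*log10(R_b) = 78.3973 dB-Hz
Eb/N0 = C/N0 - 10*log10(R_b) = 95.4000 - 78.3973 = 17.0027 dB
Margin = Eb/N0 - Eb/N0_req = 17.0027 - 12.3 = 4.7027 dB (link closes)

4.7027 dB


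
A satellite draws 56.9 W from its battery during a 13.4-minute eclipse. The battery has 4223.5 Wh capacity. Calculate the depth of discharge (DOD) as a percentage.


E_used = P * t / 60 = 56.9 * 13.4 / 60 = 12.7077 Wh
DOD = E_used / E_total * 100 = 12.7077 / 4223.5 * 100
DOD = 0.30088 %

0.3009 %


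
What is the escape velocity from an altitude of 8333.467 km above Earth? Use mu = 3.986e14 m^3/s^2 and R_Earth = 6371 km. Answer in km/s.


r = 6371.0 + 8333.467 = 14704.4670 km = 1.4704467e+07 m
v_esc = sqrt(2*mu/r) = sqrt(2*3.986e14 / 1.4704467e+07)
v_esc = 7363.0712 m/s = 7.3631 km/s

7.3631 km/s


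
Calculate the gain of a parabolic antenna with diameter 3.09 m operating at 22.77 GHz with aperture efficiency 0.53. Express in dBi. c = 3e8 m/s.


lambda = c/f = 3e8 / 2.277e+10 = 0.01317523 m
G = eta*(pi*D/lambda)^2 = 0.53*(pi*3.09/0.01317523)^2
G = 287724.0241 (linear)
G = 10*log10(287724.0241) = 54.5898 dBi

54.5898 dBi


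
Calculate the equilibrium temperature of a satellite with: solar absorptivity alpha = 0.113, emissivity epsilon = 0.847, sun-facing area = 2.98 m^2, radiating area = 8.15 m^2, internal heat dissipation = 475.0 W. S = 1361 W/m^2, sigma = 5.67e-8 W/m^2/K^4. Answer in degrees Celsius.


Numerator = alpha*S*A_sun + Q_int = 0.113*1361*2.98 + 475.0 = 933.3031 W
Denominator = eps*sigma*A_rad = 0.847*5.67e-8*8.15 = 3.9140293e-07 W/K^4
T^4 = 2.3845073e+09 K^4
T = 220.9783 K = -52.1717 C

-52.1717 degrees Celsius


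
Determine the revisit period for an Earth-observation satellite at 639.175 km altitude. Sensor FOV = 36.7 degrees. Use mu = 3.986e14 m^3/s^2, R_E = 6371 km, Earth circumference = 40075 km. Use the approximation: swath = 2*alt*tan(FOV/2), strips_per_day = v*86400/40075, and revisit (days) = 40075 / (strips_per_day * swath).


swath = 2*639.175*tan(0.3202679) = 424.0118 km
v = sqrt(mu/r) = 7540.5707 m/s = 7.5406 km/s
strips/day = v*86400/40075 = 7.5406*86400/40075 = 16.2572
coverage/day = strips * swath = 16.2572 * 424.0118 = 6893.2234 km
revisit = 40075 / 6893.2234 = 5.8137 days

5.8137 days


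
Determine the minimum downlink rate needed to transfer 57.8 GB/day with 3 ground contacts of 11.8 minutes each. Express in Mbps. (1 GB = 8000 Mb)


total contact time = 3 * 11.8 * 60 = 2124.0000 s
data = 57.8 GB = 462400.0000 Mb
rate = 462400.0000 / 2124.0000 = 217.7024 Mbps

217.7024 Mbps


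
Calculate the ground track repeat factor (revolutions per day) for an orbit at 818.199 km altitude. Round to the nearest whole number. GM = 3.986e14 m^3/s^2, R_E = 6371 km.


r = 7.189199e+06 m
T = 2*pi*sqrt(r^3/mu) = 6066.4131 s = 101.1069 min
revs/day = 1440 / 101.1069 = 14.2424
Rounded: 14 revolutions per day

14 revolutions per day


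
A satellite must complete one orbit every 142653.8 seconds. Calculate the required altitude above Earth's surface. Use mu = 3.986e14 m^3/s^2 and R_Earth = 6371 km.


T = 142653.8 s
r = (mu*T^2/(4*pi^2))^(1/3) = (3.986e14 * 142653.8^2 / (4*pi^2))^(1/3)
r = 5.9008524e+07 m = 59008.5237 km
alt = r - R_E = 59008.5237 - 6371 = 52637.5237 km

52637.5237 km


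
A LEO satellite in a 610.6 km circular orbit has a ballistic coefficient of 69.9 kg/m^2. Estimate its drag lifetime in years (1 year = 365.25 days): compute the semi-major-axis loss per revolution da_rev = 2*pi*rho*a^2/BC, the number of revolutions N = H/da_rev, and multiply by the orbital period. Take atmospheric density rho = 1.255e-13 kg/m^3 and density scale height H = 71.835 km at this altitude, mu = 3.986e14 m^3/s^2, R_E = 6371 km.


a = R_E + alt = 6981.6000 km = 6.9816e+06 m
da_rev = 2*pi*rho*a^2/BC = 2*pi*1.255e-13*(6.9816e+06)^2/69.9 = 0.549865339 m per revolution
N = H/da_rev = 71835.0000 m / 0.549865339 m = 130641.0769 revolutions
P = 2*pi*sqrt(a^3/mu) = 5805.5540 s
lifetime = N*P = 130641.0769 * 5805.5540 = 7.5844382e+08 s = 8778.2850 days
years = 8778.2850 / 365.25 = 24.0336 years

24.0336 years


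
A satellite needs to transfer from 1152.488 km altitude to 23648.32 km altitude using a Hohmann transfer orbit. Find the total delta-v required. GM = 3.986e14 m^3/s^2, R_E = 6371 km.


r1 = 7523.4880 km = 7.523488e+06 m
r2 = 30019.3200 km = 3.001932e+07 m
dv1 = sqrt(mu/r1)*(sqrt(2*r2/(r1+r2)) - 1) = 1925.9432 m/s
dv2 = sqrt(mu/r2)*(1 - sqrt(2*r1/(r1+r2))) = 1337.0112 m/s
total dv = |dv1| + |dv2| = 1925.9432 + 1337.0112 = 3262.9544 m/s = 3.2630 km/s

3.2630 km/s


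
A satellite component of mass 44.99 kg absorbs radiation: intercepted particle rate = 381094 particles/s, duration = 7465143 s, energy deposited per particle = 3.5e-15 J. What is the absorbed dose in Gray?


Total energy deposited = rate * time * E_per
  = 381094 * 7465143 * 3.5e-15 = 0.009957224 J
Dose = E_total / mass = 0.009957224 / 44.99
Dose = 2.2132083e-04 Gy

2.2132e-04 Gy


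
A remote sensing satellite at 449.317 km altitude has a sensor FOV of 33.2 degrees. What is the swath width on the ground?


FOV = 33.2 deg = 0.5794493 rad
swath = 2 * alt * tan(FOV/2) = 2 * 449.317 * tan(0.2897247)
swath = 2 * 449.317 * 0.2981129
swath = 267.8944 km

267.8944 km


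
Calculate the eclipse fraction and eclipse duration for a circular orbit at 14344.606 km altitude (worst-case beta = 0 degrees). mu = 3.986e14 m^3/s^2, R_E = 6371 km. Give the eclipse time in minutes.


r = 20715.6060 km
T = 494.5457 min
Eclipse fraction = arcsin(R_E/r)/pi = arcsin(6371.0000/20715.6060)/pi
= arcsin(0.3075459)/pi = 0.09950777
Eclipse duration = 0.09950777 * 494.5457 = 49.2111 min

49.2111 minutes


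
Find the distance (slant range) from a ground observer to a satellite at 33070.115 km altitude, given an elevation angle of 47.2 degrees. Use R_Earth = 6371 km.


h = 33070.115 km, el = 47.2 deg
d = -R_E*sin(el) + sqrt((R_E*sin(el))^2 + 2*R_E*h + h^2)
d = -6371.0000*sin(0.8237954) + sqrt((6371.0000*0.7337299)^2 + 2*6371.0000*33070.115 + 33070.115^2)
d = 34528.2606 km

34528.2606 km


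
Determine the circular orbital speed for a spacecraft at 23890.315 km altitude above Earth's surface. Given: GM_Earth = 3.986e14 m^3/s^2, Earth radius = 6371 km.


r = R_E + alt = 6371.0 + 23890.315 = 30261.3150 km = 3.0261315e+07 m
v = sqrt(mu/r) = sqrt(3.986e14 / 3.0261315e+07) = 3629.3157 m/s = 3.6293 km/s

3.6293 km/s


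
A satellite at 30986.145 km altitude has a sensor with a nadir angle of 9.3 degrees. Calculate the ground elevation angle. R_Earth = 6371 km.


r = R_E + alt = 37357.1450 km
Law of sines in the satellite / Earth-center / ground-point triangle:
  sin(nadir)/R_E = sin(90 + el)/r  =>  cos(el) = (r/R_E)*sin(nadir)
cos(el) = (37357.1450 / 6371.0000) * sin(9.3 deg) = 0.947584
el = arccos(0.947584) = 18.6331 deg
(Earth-central angle = 90 - nadir - el = 62.0669 deg)

18.6331 degrees


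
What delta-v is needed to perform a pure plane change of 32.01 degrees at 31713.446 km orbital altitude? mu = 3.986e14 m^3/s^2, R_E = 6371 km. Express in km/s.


r = 38084.4460 km = 3.8084446e+07 m
V = sqrt(mu/r) = 3235.1530 m/s
di = 32.01 deg = 0.5586799 rad
dV = 2*V*sin(di/2) = 2*3235.1530*sin(0.2793399)
dV = 1784.0008 m/s = 1.7840 km/s

1.7840 km/s


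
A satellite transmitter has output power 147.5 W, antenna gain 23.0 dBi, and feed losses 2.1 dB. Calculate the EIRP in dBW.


Pt = 147.5 W = 21.6879 dBW
EIRP = Pt_dBW + Gt - losses = 21.6879 + 23.0 - 2.1 = 42.5879 dBW

42.5879 dBW


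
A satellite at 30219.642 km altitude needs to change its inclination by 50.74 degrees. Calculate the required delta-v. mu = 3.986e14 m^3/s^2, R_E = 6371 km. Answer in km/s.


r = 36590.6420 km = 3.6590642e+07 m
V = sqrt(mu/r) = 3300.5296 m/s
di = 50.74 deg = 0.8855801 rad
dV = 2*V*sin(di/2) = 2*3300.5296*sin(0.44279)
dV = 2828.3036 m/s = 2.8283 km/s

2.8283 km/s


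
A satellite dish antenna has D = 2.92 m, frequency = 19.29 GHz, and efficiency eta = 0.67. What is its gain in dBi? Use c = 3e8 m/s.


lambda = c/f = 3e8 / 1.929e+10 = 0.0155521 m
G = eta*(pi*D/lambda)^2 = 0.67*(pi*2.92/0.0155521)^2
G = 233110.6937 (linear)
G = 10*log10(233110.6937) = 53.6756 dBi

53.6756 dBi


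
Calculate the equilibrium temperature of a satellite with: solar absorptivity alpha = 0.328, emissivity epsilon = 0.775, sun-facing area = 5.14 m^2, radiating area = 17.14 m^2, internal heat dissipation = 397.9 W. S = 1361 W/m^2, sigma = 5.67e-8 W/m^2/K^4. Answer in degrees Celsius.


Numerator = alpha*S*A_sun + Q_int = 0.328*1361*5.14 + 397.9 = 2692.4371 W
Denominator = eps*sigma*A_rad = 0.775*5.67e-8*17.14 = 7.5317445e-07 W/K^4
T^4 = 3.5747855e+09 K^4
T = 244.5189 K = -28.6311 C

-28.6311 degrees Celsius


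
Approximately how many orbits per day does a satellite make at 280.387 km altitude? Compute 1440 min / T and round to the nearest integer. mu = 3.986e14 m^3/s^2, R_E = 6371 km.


r = 6.651387e+06 m
T = 2*pi*sqrt(r^3/mu) = 5398.5801 s = 89.9763 min
revs/day = 1440 / 89.9763 = 16.0042
Rounded: 16 revolutions per day

16 revolutions per day


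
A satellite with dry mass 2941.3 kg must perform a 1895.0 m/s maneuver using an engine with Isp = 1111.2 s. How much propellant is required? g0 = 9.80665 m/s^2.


ve = Isp * g0 = 1111.2 * 9.80665 = 10897.149480 m/s
mass ratio = exp(dv/ve) = exp(1895.0/10897.149480) = 1.18993501
m_prop = m_dry * (mr - 1) = 2941.3 * (1.18993501 - 1)
m_prop = 558.6558 kg

558.6558 kg


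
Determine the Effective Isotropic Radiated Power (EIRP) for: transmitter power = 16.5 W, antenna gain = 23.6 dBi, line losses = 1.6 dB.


Pt = 16.5 W = 12.1748 dBW
EIRP = Pt_dBW + Gt - losses = 12.1748 + 23.6 - 1.6 = 34.1748 dBW

34.1748 dBW


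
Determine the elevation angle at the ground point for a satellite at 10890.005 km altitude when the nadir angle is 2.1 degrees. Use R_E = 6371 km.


r = R_E + alt = 17261.0050 km
Law of sines in the satellite / Earth-center / ground-point triangle:
  sin(nadir)/R_E = sin(90 + el)/r  =>  cos(el) = (r/R_E)*sin(nadir)
cos(el) = (17261.0050 / 6371.0000) * sin(2.1 deg) = 0.09927911
el = arccos(0.09927911) = 84.3023 deg
(Earth-central angle = 90 - nadir - el = 3.5977 deg)

84.3023 degrees


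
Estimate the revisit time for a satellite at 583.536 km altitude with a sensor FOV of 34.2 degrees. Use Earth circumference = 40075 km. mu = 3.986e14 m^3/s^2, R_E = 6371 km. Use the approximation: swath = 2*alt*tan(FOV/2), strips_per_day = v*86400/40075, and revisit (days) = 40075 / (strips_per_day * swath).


swath = 2*583.536*tan(0.2984513) = 359.0382 km
v = sqrt(mu/r) = 7570.6744 m/s = 7.5707 km/s
strips/day = v*86400/40075 = 7.5707*86400/40075 = 16.3221
coverage/day = strips * swath = 16.3221 * 359.0382 = 5860.2409 km
revisit = 40075 / 5860.2409 = 6.8385 days

6.8385 days


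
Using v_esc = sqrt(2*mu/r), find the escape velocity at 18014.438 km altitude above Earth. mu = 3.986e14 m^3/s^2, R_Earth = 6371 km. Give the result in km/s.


r = 6371.0 + 18014.438 = 24385.4380 km = 2.4385438e+07 m
v_esc = sqrt(2*mu/r) = sqrt(2*3.986e14 / 2.4385438e+07)
v_esc = 5717.6605 m/s = 5.7177 km/s

5.7177 km/s


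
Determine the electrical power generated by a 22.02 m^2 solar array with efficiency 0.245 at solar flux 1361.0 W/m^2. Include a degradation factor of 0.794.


P = area * eta * S * degradation
P = 22.02 * 0.245 * 1361.0 * 0.794
P = 5829.9124 W

5829.9124 W


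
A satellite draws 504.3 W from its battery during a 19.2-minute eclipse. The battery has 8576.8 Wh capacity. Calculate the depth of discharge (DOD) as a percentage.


E_used = P * t / 60 = 504.3 * 19.2 / 60 = 161.3760 Wh
DOD = E_used / E_total * 100 = 161.3760 / 8576.8 * 100
DOD = 1.8815 %

1.8815 %


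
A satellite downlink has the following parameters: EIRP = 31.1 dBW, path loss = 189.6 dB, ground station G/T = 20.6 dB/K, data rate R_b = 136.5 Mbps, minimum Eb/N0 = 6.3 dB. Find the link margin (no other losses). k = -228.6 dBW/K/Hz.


C/N0 = EIRP - FSPL + G/T - k = 31.1 - 189.6 + 20.6 - (-228.6)
C/N0 = 90.7000 dB-Hz
R_b = 136.5 Mbps = 1.365e+08 bps -> 10*log10(R_b) = 81.3513 dB-Hz
Eb/N0 = C/N0 - 10*log10(R_b) = 90.7000 - 81.3513 = 9.3487 dB
Margin = Eb/N0 - Eb/N0_req = 9.3487 - 6.3 = 3.0487 dB (link closes)

3.0487 dB


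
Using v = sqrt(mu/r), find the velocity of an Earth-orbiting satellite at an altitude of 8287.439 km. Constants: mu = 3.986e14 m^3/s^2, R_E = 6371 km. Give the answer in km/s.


r = R_E + alt = 6371.0 + 8287.439 = 14658.4390 km = 1.4658439e+07 m
v = sqrt(mu/r) = sqrt(3.986e14 / 1.4658439e+07) = 5214.6454 m/s = 5.2146 km/s

5.2146 km/s


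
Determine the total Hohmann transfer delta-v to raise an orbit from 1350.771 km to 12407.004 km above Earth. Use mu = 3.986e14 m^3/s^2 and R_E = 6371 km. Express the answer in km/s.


r1 = 7721.7710 km = 7.721771e+06 m
r2 = 18778.0040 km = 1.8778004e+07 m
dv1 = sqrt(mu/r1)*(sqrt(2*r2/(r1+r2)) - 1) = 1368.4779 m/s
dv2 = sqrt(mu/r2)*(1 - sqrt(2*r1/(r1+r2))) = 1090.0791 m/s
total dv = |dv1| + |dv2| = 1368.4779 + 1090.0791 = 2458.5570 m/s = 2.4586 km/s

2.4586 km/s


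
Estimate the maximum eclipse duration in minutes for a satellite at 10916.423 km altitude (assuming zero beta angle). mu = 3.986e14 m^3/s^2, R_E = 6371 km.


r = 17287.4230 km
T = 377.0122 min
Eclipse fraction = arcsin(R_E/r)/pi = arcsin(6371.0000/17287.4230)/pi
= arcsin(0.3685338)/pi = 0.1201401
Eclipse duration = 0.1201401 * 377.0122 = 45.2943 min

45.2943 minutes


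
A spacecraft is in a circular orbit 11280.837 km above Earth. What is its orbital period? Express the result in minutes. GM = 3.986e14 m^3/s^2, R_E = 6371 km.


r = 17651.8370 km = 1.7651837e+07 m
T = 2*pi*sqrt(r^3/mu) = 2*pi*sqrt(5.5000891e+21 / 3.986e14)
T = 23339.7438 s = 388.9957 min

388.9957 minutes


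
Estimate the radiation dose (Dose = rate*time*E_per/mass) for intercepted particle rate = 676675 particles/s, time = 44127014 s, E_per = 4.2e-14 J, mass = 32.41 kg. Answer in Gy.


Total energy deposited = rate * time * E_per
  = 676675 * 44127014 * 4.2e-14 = 1.2541 J
Dose = E_total / mass = 1.2541 / 32.41
Dose = 0.03869501 Gy

0.0387 Gy


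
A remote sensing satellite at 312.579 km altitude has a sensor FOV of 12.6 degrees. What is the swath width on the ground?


FOV = 12.6 deg = 0.2199115 rad
swath = 2 * alt * tan(FOV/2) = 2 * 312.579 * tan(0.1099557)
swath = 2 * 312.579 * 0.110401
swath = 69.0181 km

69.0181 km


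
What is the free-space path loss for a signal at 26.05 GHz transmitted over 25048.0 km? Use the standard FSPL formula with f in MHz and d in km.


f = 26.05 GHz = 26050.0000 MHz
d = 25048.0 km
FSPL = 32.44 + 20*log10(26050.0000) + 20*log10(25048.0)
FSPL = 32.44 + 88.3162 + 87.9755
FSPL = 208.7316 dB

208.7316 dB


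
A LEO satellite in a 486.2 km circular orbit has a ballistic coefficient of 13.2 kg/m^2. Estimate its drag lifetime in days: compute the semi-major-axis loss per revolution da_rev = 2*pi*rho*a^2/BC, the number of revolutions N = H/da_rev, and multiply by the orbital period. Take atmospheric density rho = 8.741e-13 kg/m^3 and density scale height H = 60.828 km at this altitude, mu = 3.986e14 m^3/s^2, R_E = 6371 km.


a = R_E + alt = 6857.2000 km = 6.8572e+06 m
da_rev = 2*pi*rho*a^2/BC = 2*pi*8.741e-13*(6.8572e+06)^2/13.2 = 19.564137 m per revolution
N = H/da_rev = 60828.0000 m / 19.564137 m = 3109.1584 revolutions
P = 2*pi*sqrt(a^3/mu) = 5651.0799 s
lifetime = N*P = 3109.1584 * 5651.0799 = 1.7570102e+07 s = 203.3577 days

203.3577 days


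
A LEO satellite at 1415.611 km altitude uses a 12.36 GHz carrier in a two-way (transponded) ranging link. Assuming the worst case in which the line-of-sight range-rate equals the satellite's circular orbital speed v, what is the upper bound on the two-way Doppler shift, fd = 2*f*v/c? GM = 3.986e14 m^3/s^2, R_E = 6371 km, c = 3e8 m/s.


r = 7.786611e+06 m
v = sqrt(mu/r) = 7154.7491 m/s (worst-case radial velocity)
f = 12.36 GHz = 1.236e+10 Hz
fd = 2*f*v/c = 2*1.236e+10*7154.7491/3.0e+08
fd = 589551.3245 Hz

589551.3245 Hz


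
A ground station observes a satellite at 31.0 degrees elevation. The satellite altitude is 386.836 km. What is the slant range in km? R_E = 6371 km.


h = 386.836 km, el = 31.0 deg
d = -R_E*sin(el) + sqrt((R_E*sin(el))^2 + 2*R_E*h + h^2)
d = -6371.0000*sin(0.5410521) + sqrt((6371.0000*0.5150381)^2 + 2*6371.0000*386.836 + 386.836^2)
d = 699.3564 km

699.3564 km


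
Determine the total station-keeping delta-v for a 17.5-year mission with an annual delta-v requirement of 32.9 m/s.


dV = rate * years = 32.9 * 17.5
dV = 575.7500 m/s

575.7500 m/s


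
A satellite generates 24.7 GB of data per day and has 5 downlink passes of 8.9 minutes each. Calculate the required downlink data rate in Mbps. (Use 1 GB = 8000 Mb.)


total contact time = 5 * 8.9 * 60 = 2670.0000 s
data = 24.7 GB = 197600.0000 Mb
rate = 197600.0000 / 2670.0000 = 74.0075 Mbps

74.0075 Mbps


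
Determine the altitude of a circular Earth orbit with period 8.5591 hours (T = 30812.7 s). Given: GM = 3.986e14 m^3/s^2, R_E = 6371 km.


T = 30812.7 s
r = (mu*T^2/(4*pi^2))^(1/3) = (3.986e14 * 30812.7^2 / (4*pi^2))^(1/3)
r = 2.1242829e+07 m = 21242.8292 km
alt = r - R_E = 21242.8292 - 6371 = 14871.8292 km

14871.8292 km
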